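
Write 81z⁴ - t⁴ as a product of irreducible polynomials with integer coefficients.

Write as (9z²)² − (t²)², then factor 9z² - t² once more.

(3z - t)(3z + t)(9z² + t²)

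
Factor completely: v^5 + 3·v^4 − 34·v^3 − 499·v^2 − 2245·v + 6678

(v + 7)·(v − 2)·(v − 9)·(v^2 + 7·v + 53)

By the rational root theorem, v = −7 is a root, so (v + 7) is a factor; dividing leaves v^4 − 4·v^3 − 6·v^2 − 457·v + 954.
Continuing, v = 2 is a root, giving the factor (v − 2) and quotient v^3 − 2·v^2 − 10·v − 477.
Next, v = 9 is a root, so (v − 9) divides it; the quotient is v^2 + 7·v + 53.
The quadratic v^2 + 7·v + 53 has discriminant −163 < 0 and is irreducible over ℤ.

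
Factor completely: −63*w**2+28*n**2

7*(2*n+3*w)*(2*n−3*w)

Pull out the common factor 7; 4*n**2−9*w**2 is a difference of squares.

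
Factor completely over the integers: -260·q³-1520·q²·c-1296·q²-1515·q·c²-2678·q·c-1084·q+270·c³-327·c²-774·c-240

Group: 10·q·(-26·q²-113·q·c-114·q+18·c²-29·c-40) + (15·c+6)·(-26·q²-113·q·c-114·q+18·c²-29·c-40); both groups contain (-26·q²-113·q·c-114·q+18·c²-29·c-40), so (10·q+15·c+6) is a factor with cofactor -26·q²-113·q·c-114·q+18·c²-29·c-40.
The cofactor groups again: -26·q²-113·q·c-114·q+18·c²-29·c-40 = -2·q·(13·q-2·c+5) + (-9·c-8)·(13·q-2·c+5); both groups contain (13·q-2·c+5), giving -(2·q+9·c+8)·(13·q-2·c+5).

-(13·q-2·c+5)·(10·q+15·c+6)·(2·q+9·c+8)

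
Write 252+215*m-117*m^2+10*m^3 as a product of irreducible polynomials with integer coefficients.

Among the possible rational roots, m = 7/2 is a root, so (2*m-7) divides it; the quotient is 5*m^2-41*m-36.
The remaining quadratic factors as (5*m+4)(m-9).

(2*m-7)*(5*m+4)*(m-9)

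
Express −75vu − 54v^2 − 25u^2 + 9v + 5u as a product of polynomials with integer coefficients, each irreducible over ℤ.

Group: −9v(6v + 5u − 1) − 5u(6v + 5u − 1); both groups contain (6v + 5u − 1).

−(6v + 5u − 1)(9v + 5u)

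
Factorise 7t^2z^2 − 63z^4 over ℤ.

7z^2(t + 3z)(t − 3z)

Factor out 7z^2, leaving t^2 − 9z^2, which is a difference of two squares.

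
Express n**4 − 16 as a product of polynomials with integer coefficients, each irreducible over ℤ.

Write as (n**2)² − (4)², then factor n**2 − 4 once more.

(n + 2)(n − 2)(n**2 + 4)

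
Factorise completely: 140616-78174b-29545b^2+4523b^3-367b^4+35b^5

By the rational root theorem, b = 9/7 is a root, so (7b-9) is a factor; dividing leaves 5b^4-46b^3+587b^2-3466b-15624.
Continuing, b = 9 is a root, so (b-9) is a factor; dividing leaves 5b^3-b^2+578b+1736.
Next, b = -14/5 is a root, giving the factor (5b+14) and quotient b^2-3b+124.
The quadratic b^2-3b+124 has discriminant -487 < 0 and is irreducible over ℤ.

(5b+14)(7b-9)(b-9)(b^2-3b+124)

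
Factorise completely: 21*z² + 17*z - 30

(3*z + 5)*(7*z - 6)

Need a pair with product 21·(-30) = -630 and sum 17: that's -18 and 35.
Split the middle term: 21*z² - 18*z + 35*z - 30 = 3*z*(7*z - 6) + 5*(7*z - 6).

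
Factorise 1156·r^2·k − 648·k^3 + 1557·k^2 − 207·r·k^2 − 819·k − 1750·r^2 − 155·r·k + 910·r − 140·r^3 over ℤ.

Group: 10·r·(−14·r^2 + 103·r·k − 175·r + 72·k^2 − 173·k + 91) − 9·k·(−14·r^2 + 103·r·k − 175·r + 72·k^2 − 173·k + 91); both groups contain (−14·r^2 + 103·r·k − 175·r + 72·k^2 − 173·k + 91), so (10·r − 9·k) is a factor with cofactor −14·r^2 + 103·r·k − 175·r + 72·k^2 − 173·k + 91.
The cofactor groups again: −14·r^2 + 103·r·k − 175·r + 72·k^2 − 173·k + 91 = −r·(14·r + 9·k − 7) + (8·k − 13)·(14·r + 9·k − 7); both groups contain (14·r + 9·k − 7), giving −(r − 8·k + 13)·(14·r + 9·k − 7).

−(r − 8·k + 13)·(10·r − 9·k)·(14·r + 9·k − 7)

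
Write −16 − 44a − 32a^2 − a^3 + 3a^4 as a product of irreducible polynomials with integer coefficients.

(3a + 2)(a + 1)(a + 2)(a − 4)

Trying the rational-root candidates, a = −2/3 is a root, so (3a + 2) is a factor; dividing leaves a^3 − a^2 − 10a − 8.
Next, a = −1 is a root, so (a + 1) is a factor; dividing leaves a^2 − 2a − 8.
The remaining quadratic factors as (a + 2)(a − 4).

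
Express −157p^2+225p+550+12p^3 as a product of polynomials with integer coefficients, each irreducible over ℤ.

By the rational root theorem, p = 10/3 is a root, so (3p−10) divides it; the quotient is 4p^2−39p−55.
The remaining quadratic factors as (p−11)(4p+5).

(3p−10)(4p+5)(p−11)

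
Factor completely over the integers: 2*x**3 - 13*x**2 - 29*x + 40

(2*x + 5)*(x - 1)*(x - 8)

Among the possible rational roots, x = -5/2 is a root, so (2*x + 5) divides it; the quotient is x**2 - 9*x + 8.
The remaining quadratic factors as (x - 8)(x - 1).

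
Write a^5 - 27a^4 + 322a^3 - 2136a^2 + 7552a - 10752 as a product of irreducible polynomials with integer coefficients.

By the rational root theorem, a = 4 is a root, so (a - 4) is a factor; dividing leaves a^4 - 23a^3 + 230a^2 - 1216a + 2688.
Then a = 8 is a root, giving the factor (a - 8) and quotient a^3 - 15a^2 + 110a - 336.
Then a = 6 is a root, so (a - 6) is a factor; dividing leaves a^2 - 9a + 56.
The quadratic a^2 - 9a + 56 has discriminant -143 < 0 and is irreducible over ℤ.

(a - 4)(a - 6)(a - 8)(a^2 - 9a + 56)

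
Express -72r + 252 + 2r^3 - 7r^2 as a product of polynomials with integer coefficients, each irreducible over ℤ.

Trying the rational-root candidates, r = 6 is a root, so (r - 6) is a factor; dividing leaves 2r^2 + 5r - 42.
The remaining quadratic factors as (2r - 7)(r + 6).

(2r - 7)(r + 6)(r - 6)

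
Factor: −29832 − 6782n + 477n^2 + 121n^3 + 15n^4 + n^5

(n + 11)(n + 4)(n − 6)(n^2 + 6n + 113)

Among the possible rational roots, n = 6 is a root, giving the factor (n − 6) and quotient n^4 + 21n^3 + 247n^2 + 1959n + 4972.
Then n = −4 is a root, giving the factor (n + 4) and quotient n^3 + 17n^2 + 179n + 1243.
Continuing, n = −11 is a root, so (n + 11) divides it; the quotient is n^2 + 6n + 113.
The quadratic n^2 + 6n + 113 has discriminant −416 < 0 and is irreducible over ℤ.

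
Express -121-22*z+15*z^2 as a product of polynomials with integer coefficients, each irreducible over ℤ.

(3*z-11)*(5*z+11)

Need a pair with product 15·(-121) = -1815 and sum -22: that's 33 and -55.
Split the middle term: 15*z^2+33*z - 55*z-121 = 3*z*(5*z+11) - 11*(5*z+11).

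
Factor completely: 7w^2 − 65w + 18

(7w − 2)(w − 9)

Need a pair with product 7·18 = 126 and sum −65: that's −63 and −2.
Split the middle term: 7w^2 − 63w − 2w + 18 = 7w(w − 9) − 2(w − 9).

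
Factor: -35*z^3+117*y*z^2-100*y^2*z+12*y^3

Group: y*(12*y^2-16*y*z+5*z^2) - 7*z*(12*y^2-16*y*z+5*z^2); both groups contain (12*y^2-16*y*z+5*z^2), so (y-7*z) is a factor with cofactor 12*y^2-16*y*z+5*z^2.
The cofactor groups again: 12*y^2-16*y*z+5*z^2 = 6*y*(2*y-z) - 5*z*(2*y-z); both groups contain (2*y-z), giving (6*y-5*z)*(2*y-z).

(2*y-z)*(6*y-5*z)*(y-7*z)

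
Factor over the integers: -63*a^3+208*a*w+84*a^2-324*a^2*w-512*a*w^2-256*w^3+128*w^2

-(3*a+4*w)*(3*a+8*w-4)*(7*a+8*w)

Group: 3*a*(-21*a^2-80*a*w+28*a-64*w^2+32*w) + 4*w*(-21*a^2-80*a*w+28*a-64*w^2+32*w); both groups contain (-21*a^2-80*a*w+28*a-64*w^2+32*w), so (3*a+4*w) is a factor with cofactor -21*a^2-80*a*w+28*a-64*w^2+32*w.
The cofactor groups again: -21*a^2-80*a*w+28*a-64*w^2+32*w = -7*a*(3*a+8*w-4) - 8*w*(3*a+8*w-4); both groups contain (3*a+8*w-4), giving -(7*a+8*w)*(3*a+8*w-4).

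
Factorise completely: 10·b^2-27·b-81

(2·b-9)·(5·b+9)

Need a pair with product 10·(-81) = -810 and sum -27: that's 18 and -45.
Split the middle term: 10·b^2+18·b - 45·b-81 = 2·b·(5·b+9) - 9·(5·b+9).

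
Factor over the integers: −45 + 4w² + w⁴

Substitute u = w² to get a quadratic in u, then factor.
w² + 9 is irreducible over ℤ (sum of squares).
w² − 5 is irreducible over ℤ (5 is not a perfect square).

(w² + 9)(w² − 5)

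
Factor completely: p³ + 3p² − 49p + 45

(p + 9)(p − 1)(p − 5)

Testing divisors of the constant over divisors of the leading coefficient, p = −9 is a root, so (p + 9) is a factor; dividing leaves p² − 6p + 5.
The remaining quadratic factors as (p − 5)(p − 1).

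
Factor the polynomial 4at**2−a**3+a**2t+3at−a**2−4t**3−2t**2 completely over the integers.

−(a+2t+1)(a−2t)(a−t)

Group: a(−a**2+3at−2t**2) + (2t+1)(−a**2+3at−2t**2); both groups contain (−a**2+3at−2t**2), so (a+2t+1) is a factor with cofactor −a**2+3at−2t**2.
The cofactor groups again: −a**2+3at−2t**2 = −a(a−t) + 2t(a−t); both groups contain (a−t), giving −(a−2t)(a−t).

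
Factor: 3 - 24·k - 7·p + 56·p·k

(7·p - 3)·(8·k - 1)

Group as (56·p·k - 7·p) + (-24·k + 3) = 7·p·(8·k - 1) - 3·(8·k - 1).
Both groups share the factor (8·k - 1).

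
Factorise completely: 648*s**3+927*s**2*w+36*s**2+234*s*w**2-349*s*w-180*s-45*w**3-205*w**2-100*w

Group: 9*s*(72*s**2+31*s*w-36*s-5*w**2-20*w) + (9*w+5)*(72*s**2+31*s*w-36*s-5*w**2-20*w); both groups contain (72*s**2+31*s*w-36*s-5*w**2-20*w), so (9*s+9*w+5) is a factor with cofactor 72*s**2+31*s*w-36*s-5*w**2-20*w.
The cofactor groups again: 72*s**2+31*s*w-36*s-5*w**2-20*w = 9*s*(8*s-w-4) + 5*w*(8*s-w-4); both groups contain (8*s-w-4), giving (9*s+5*w)*(8*s-w-4).

(8*s-w-4)*(9*s+5*w)*(9*s+9*w+5)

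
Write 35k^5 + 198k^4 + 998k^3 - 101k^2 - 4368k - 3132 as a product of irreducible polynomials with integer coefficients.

Testing divisors of the constant over divisors of the leading coefficient, k = -6/7 is a root, so (7k + 6) is a factor; dividing leaves 5k^4 + 24k^3 + 122k^2 - 119k - 522.
Then k = 2 is a root, giving the factor (k - 2) and quotient 5k^3 + 34k^2 + 190k + 261.
Then k = -9/5 is a root, giving the factor (5k + 9) and quotient k^2 + 5k + 29.
The quadratic k^2 + 5k + 29 has discriminant -91 < 0 and is irreducible over ℤ.

(5k + 9)(7k + 6)(k - 2)(k^2 + 5k + 29)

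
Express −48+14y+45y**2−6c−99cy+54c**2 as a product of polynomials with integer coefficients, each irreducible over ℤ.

(6c−5y−6)(9c−9y+8)

Group: 9c(6c−5y−6) + (−9y+8)(6c−5y−6); both groups contain (6c−5y−6).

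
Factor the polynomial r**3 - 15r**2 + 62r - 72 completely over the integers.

(r - 2)(r - 4)(r - 9)

Trying the rational-root candidates, r = 9 is a root, so (r - 9) is a factor; dividing leaves r**2 - 6r + 8.
The remaining quadratic factors as (r - 4)(r - 2).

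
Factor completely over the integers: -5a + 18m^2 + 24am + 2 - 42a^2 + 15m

Group: -7a(6a - 6m - 1) + (-3m - 2)(6a - 6m - 1); both groups contain (6a - 6m - 1).

-(6a - 6m - 1)(7a + 3m + 2)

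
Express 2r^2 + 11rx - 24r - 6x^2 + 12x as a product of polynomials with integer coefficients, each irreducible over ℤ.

Group: r(2r - x) + (6x - 12)(2r - x); both groups contain (2r - x).

(2r - x)(r + 6x - 12)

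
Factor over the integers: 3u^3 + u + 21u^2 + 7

(u + 7)(3u^2 + 1)

Group as (3u^3 + u) + (21u^2 + 7) = u(3u^2 + 1) + 7(3u^2 + 1).
Both groups share the factor (3u^2 + 1).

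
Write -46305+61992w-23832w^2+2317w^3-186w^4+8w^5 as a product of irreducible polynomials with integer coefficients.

Trying the rational-root candidates, w = 7/4 is a root, so (4w-7) is a factor; dividing leaves 2w^4-43w^3+504w^2-5076w+6615.
Next, w = 15 is a root, so (w-15) divides it; the quotient is 2w^3-13w^2+309w-441.
Continuing, w = 3/2 is a root, giving the factor (2w-3) and quotient w^2-5w+147.
The quadratic w^2-5w+147 has discriminant -563 < 0 and is irreducible over ℤ.

(2w-3)(4w-7)(w-15)(w^2-5w+147)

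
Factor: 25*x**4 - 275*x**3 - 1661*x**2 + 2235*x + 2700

Trying the rational-root candidates, x = -4/5 is a root, giving the factor (5*x + 4) and quotient 5*x**3 - 59*x**2 - 285*x + 675.
Then x = -5 is a root, giving the factor (x + 5) and quotient 5*x**2 - 84*x + 135.
The remaining quadratic factors as (5*x - 9)(x - 15).

(5*x + 4)*(5*x - 9)*(x + 5)*(x - 15)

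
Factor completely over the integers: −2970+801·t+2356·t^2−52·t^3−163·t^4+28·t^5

(4·t+11)·(7·t+10)·(t−1)·(t^2−9·t+27)

Among the possible rational roots, t = 1 is a root, so (t−1) divides it; the quotient is 28·t^4−135·t^3−187·t^2+2169·t+2970.
Next, t = −11/4 is a root, so (4·t+11) divides it; the quotient is 7·t^3−53·t^2+99·t+270.
Continuing, t = −10/7 is a root, so (7·t+10) is a factor; dividing leaves t^2−9·t+27.
The quadratic t^2−9·t+27 has discriminant −27 < 0 and is irreducible over ℤ.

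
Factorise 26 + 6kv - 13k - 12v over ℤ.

Group as (6kv - 13k) + (-12v + 26) = k(6v - 13) - 2(6v - 13).
Both groups share the factor (6v - 13).

(6v - 13)(k - 2)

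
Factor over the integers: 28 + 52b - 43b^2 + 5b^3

(5b + 2)(b - 2)(b - 7)

Among the possible rational roots, b = 2 is a root, so (b - 2) divides it; the quotient is 5b^2 - 33b - 14.
The remaining quadratic factors as (b - 7)(5b + 2).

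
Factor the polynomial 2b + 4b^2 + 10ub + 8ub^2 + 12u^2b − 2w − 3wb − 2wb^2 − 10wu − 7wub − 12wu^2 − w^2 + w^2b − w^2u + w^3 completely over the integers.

(w − 4u − 2)(w − b)(w + 3u + 2b + 1)

Group: w(w^2 + 3wu + wb + w − 3ub − 2b^2 − b) + (−4u − 2)(w^2 + 3wu + wb + w − 3ub − 2b^2 − b); both groups contain (w^2 + 3wu + wb + w − 3ub − 2b^2 − b), so (w − 4u − 2) is a factor with cofactor w^2 + 3wu + wb + w − 3ub − 2b^2 − b.
The cofactor groups again: w^2 + 3wu + wb + w − 3ub − 2b^2 − b = w(w − b) + (3u + 2b + 1)(w − b); both groups contain (w − b), giving (w + 3u + 2b + 1)(w − b).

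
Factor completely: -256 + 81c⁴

(3c + 4)(3c - 4)(9c² + 16)

(3c)⁴ − (4)⁴ = ((3c)² − (4)²)((3c)² + (4)²); the first factor splits again, the second (9c² + 16) is irreducible.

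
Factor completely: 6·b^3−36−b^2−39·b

(2·b+3)·(3·b+4)·(b−3)

Testing divisors of the constant over divisors of the leading coefficient, b = 3 is a root, giving the factor (b−3) and quotient 6·b^2+17·b+12.
The remaining quadratic factors as (2·b+3)(3·b+4).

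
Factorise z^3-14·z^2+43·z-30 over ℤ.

By the rational root theorem, z = 1 is a root, so (z-1) is a factor; dividing leaves z^2-13·z+30.
The remaining quadratic factors as (z-10)(z-3).

(z-1)·(z-10)·(z-3)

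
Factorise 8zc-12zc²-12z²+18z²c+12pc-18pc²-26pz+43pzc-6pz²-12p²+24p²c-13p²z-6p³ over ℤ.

Group: 3p(-2p²-3pz+8pc-4p+9zc-6z-6c²+4c) + 2z(-2p²-3pz+8pc-4p+9zc-6z-6c²+4c); both groups contain (-2p²-3pz+8pc-4p+9zc-6z-6c²+4c), so (3p+2z) is a factor with cofactor -2p²-3pz+8pc-4p+9zc-6z-6c²+4c.
The cofactor groups again: -2p²-3pz+8pc-4p+9zc-6z-6c²+4c = -2p(p-3c+2) + (-3z+2c)(p-3c+2); both groups contain (p-3c+2), giving -(2p+3z-2c)(p-3c+2).

-(2p+3z-2c)(p-3c+2)(3p+2z)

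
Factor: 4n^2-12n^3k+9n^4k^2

n^2(3nk-2)^2

Every term has a factor of n^2; factoring it out leaves 9n^2k^2-12nk+4.
Recognize a perfect-square trinomial with the parts 2 and 3nk.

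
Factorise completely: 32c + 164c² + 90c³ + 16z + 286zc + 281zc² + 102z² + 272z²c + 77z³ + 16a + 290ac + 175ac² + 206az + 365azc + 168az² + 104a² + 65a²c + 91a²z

Group: a(91az + 65ac + 104a + 77z² + 118zc + 102z + 45c² + 82c + 16) + (z + 2c)(91az + 65ac + 104a + 77z² + 118zc + 102z + 45c² + 82c + 16); both groups contain (91az + 65ac + 104a + 77z² + 118zc + 102z + 45c² + 82c + 16), so (a + z + 2c) is a factor with cofactor 91az + 65ac + 104a + 77z² + 118zc + 102z + 45c² + 82c + 16.
The cofactor groups again: 91az + 65ac + 104a + 77z² + 118zc + 102z + 45c² + 82c + 16 = 7z(13a + 11z + 9c + 2) + (5c + 8)(13a + 11z + 9c + 2); both groups contain (13a + 11z + 9c + 2), giving (7z + 5c + 8)(13a + 11z + 9c + 2).

(13a + 11z + 9c + 2)(7z + 5c + 8)(a + z + 2c)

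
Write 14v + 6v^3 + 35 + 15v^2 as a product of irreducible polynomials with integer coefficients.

Group as (6v^3 + 14v) + (15v^2 + 35) = 2v(3v^2 + 7) + 5(3v^2 + 7).
Both groups share the factor (3v^2 + 7).

(2v + 5)(3v^2 + 7)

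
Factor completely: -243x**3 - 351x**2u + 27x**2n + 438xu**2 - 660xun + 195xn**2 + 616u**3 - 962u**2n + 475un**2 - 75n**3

-(9x + 11u - 5n)(9x + 14u - 5n)(3x - 4u + 3n)

Group: 9x(-27x**2 + 3xu - 12xn + 44u**2 - 53un + 15n**2) + (14u - 5n)(-27x**2 + 3xu - 12xn + 44u**2 - 53un + 15n**2); both groups contain (-27x**2 + 3xu - 12xn + 44u**2 - 53un + 15n**2), so (9x + 14u - 5n) is a factor with cofactor -27x**2 + 3xu - 12xn + 44u**2 - 53un + 15n**2.
The cofactor groups again: -27x**2 + 3xu - 12xn + 44u**2 - 53un + 15n**2 = -3x(9x + 11u - 5n) + (4u - 3n)(9x + 11u - 5n); both groups contain (9x + 11u - 5n), giving -(3x - 4u + 3n)(9x + 11u - 5n).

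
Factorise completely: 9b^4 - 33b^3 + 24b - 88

Group as (9b^4 + 24b) + (-33b^3 - 88) = 3b(3b^3 + 8) - 11(3b^3 + 8).
Both groups share the factor (3b^3 + 8).

(3b - 11)(3b^3 + 8)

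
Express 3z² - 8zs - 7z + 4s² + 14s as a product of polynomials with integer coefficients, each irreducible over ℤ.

Group: 3z(z - 2s) + (-2s - 7)(z - 2s); both groups contain (z - 2s).

(3z - 2s - 7)(z - 2s)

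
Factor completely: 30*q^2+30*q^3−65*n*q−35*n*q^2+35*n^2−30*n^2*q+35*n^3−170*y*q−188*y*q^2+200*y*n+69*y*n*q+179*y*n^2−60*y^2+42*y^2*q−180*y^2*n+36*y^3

(3*y−5*n−5*q−5)*(2*y−7*n+6*q)*(6*y+n−q)

Group: 3*y*(12*y^2−40*y*n+34*y*q−7*n^2+13*n*q−6*q^2) + (−5*n−5*q−5)*(12*y^2−40*y*n+34*y*q−7*n^2+13*n*q−6*q^2); both groups contain (12*y^2−40*y*n+34*y*q−7*n^2+13*n*q−6*q^2), so (3*y−5*n−5*q−5) is a factor with cofactor 12*y^2−40*y*n+34*y*q−7*n^2+13*n*q−6*q^2.
The cofactor groups again: 12*y^2−40*y*n+34*y*q−7*n^2+13*n*q−6*q^2 = 6*y*(2*y−7*n+6*q) + (n−q)*(2*y−7*n+6*q); both groups contain (2*y−7*n+6*q), giving (6*y+n−q)*(2*y−7*n+6*q).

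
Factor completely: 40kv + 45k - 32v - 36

(5k - 4)(8v + 9)

Group as (40kv + 45k) + (-32v - 36) = 5k(8v + 9) - 4(8v + 9).
Both groups share the factor (8v + 9).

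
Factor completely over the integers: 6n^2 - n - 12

(2n - 3)(3n + 4)

Need a pair with product 6·(-12) = -72 and sum -1: that's 8 and -9.
Split the middle term: 6n^2 + 8n - 9n - 12 = 2n(3n + 4) - 3(3n + 4).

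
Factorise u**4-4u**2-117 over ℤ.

Substitute w = u**2 to get a quadratic in w, then factor.
u**2-13 is irreducible over ℤ (13 is not a perfect square).
u**2+9 is irreducible over ℤ (sum of squares).

(u**2+9)(u**2-13)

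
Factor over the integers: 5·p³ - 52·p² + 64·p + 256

Testing divisors of the constant over divisors of the leading coefficient, p = -8/5 is a root, so (5·p + 8) divides it; the quotient is p² - 12·p + 32.
The remaining quadratic factors as (p - 4)(p - 8).

(5·p + 8)·(p - 4)·(p - 8)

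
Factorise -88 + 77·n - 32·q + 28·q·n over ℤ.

(4·q + 11)·(7·n - 8)

Group as (28·q·n - 32·q) + (77·n - 88) = 4·q·(7·n - 8) + 11·(7·n - 8).
Both groups share the factor (7·n - 8).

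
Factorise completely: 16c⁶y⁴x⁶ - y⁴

Factor out y⁴ first: what remains is 16c⁶x⁶ - 1.
Recognize a difference of squares with the parts 4c³x³ and 1.

y⁴(4c³x³ + 1)(4c³x³ - 1)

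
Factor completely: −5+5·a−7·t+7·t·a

(7·t+5)·(a−1)

Group as (7·t·a−7·t) + (5·a−5) = 7·t·(a−1) + 5·(a−1).
Both groups share the factor (a−1).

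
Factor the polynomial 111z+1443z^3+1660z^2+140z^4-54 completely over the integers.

Among the possible rational roots, z = -6/5 is a root, giving the factor (5z+6) and quotient 28z^3+255z^2+26z-9.
Then z = 1/7 is a root, so (7z-1) is a factor; dividing leaves 4z^2+37z+9.
The remaining quadratic factors as (4z+1)(z+9).

(4z+1)(5z+6)(7z-1)(z+9)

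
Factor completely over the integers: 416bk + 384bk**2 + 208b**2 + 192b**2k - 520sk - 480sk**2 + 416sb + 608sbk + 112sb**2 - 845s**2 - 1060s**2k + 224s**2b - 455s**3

Group: 5s(-91s**2 - 28sb - 212sk - 169s - 48bk - 52b - 96k**2 - 104k) - 4b(-91s**2 - 28sb - 212sk - 169s - 48bk - 52b - 96k**2 - 104k); both groups contain (-91s**2 - 28sb - 212sk - 169s - 48bk - 52b - 96k**2 - 104k), so (5s - 4b) is a factor with cofactor -91s**2 - 28sb - 212sk - 169s - 48bk - 52b - 96k**2 - 104k.
The cofactor groups again: -91s**2 - 28sb - 212sk - 169s - 48bk - 52b - 96k**2 - 104k = -7s(13s + 4b + 8k) + (-12k - 13)(13s + 4b + 8k); both groups contain (13s + 4b + 8k), giving -(7s + 12k + 13)(13s + 4b + 8k).

-(5s - 4b)(7s + 12k + 13)(13s + 4b + 8k)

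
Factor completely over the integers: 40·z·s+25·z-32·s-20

(5·z-4)·(8·s+5)

Group as (40·z·s+25·z) + (-32·s-20) = 5·z·(8·s+5) - 4·(8·s+5).
Both groups share the factor (8·s+5).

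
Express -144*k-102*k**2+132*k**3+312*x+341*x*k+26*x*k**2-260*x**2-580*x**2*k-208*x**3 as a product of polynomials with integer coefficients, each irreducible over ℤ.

Group: 4*x*(-52*x**2-2*x*k+39*x+12*k**2-18*k) + (11*k+8)*(-52*x**2-2*x*k+39*x+12*k**2-18*k); both groups contain (-52*x**2-2*x*k+39*x+12*k**2-18*k), so (4*x+11*k+8) is a factor with cofactor -52*x**2-2*x*k+39*x+12*k**2-18*k.
The cofactor groups again: -52*x**2-2*x*k+39*x+12*k**2-18*k = -4*x*(13*x-6*k) + (-2*k+3)*(13*x-6*k); both groups contain (13*x-6*k), giving -(4*x+2*k-3)*(13*x-6*k).

-(13*x-6*k)*(4*x+11*k+8)*(4*x+2*k-3)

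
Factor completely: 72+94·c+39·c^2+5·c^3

(5·c+9)·(c+2)·(c+4)

Trying the rational-root candidates, c = -2 is a root, giving the factor (c+2) and quotient 5·c^2+29·c+36.
The remaining quadratic factors as (5·c+9)(c+4).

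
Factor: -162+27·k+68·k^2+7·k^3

(7·k-9)·(k+2)·(k+9)

Among the possible rational roots, k = -9 is a root, giving the factor (k+9) and quotient 7·k^2+5·k-18.
The remaining quadratic factors as (k+2)(7·k-9).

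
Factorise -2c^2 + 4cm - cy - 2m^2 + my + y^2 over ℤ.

-(2c - 2m - y)(c - m + y)

Group: -c(2c - 2m - y) + (m - y)(2c - 2m - y); both groups contain (2c - 2m - y).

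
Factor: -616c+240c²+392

Pull out the common factor 8, then factor the remaining trinomial.

8(5c-7)(6c-7)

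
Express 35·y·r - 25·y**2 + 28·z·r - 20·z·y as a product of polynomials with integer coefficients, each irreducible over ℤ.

Group: -5·y·(4·z + 5·y) + 7·r·(4·z + 5·y); both groups contain (4·z + 5·y).

-(5·y - 7·r)·(4·z + 5·y)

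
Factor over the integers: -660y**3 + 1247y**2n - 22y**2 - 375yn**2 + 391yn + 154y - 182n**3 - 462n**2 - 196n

-(15y - 13n - 7)(11y - 14n)(4y + n + 2)

Group: 11y(-60y**2 + 37yn - 2y + 13n**2 + 33n + 14) - 14n(-60y**2 + 37yn - 2y + 13n**2 + 33n + 14); both groups contain (-60y**2 + 37yn - 2y + 13n**2 + 33n + 14), so (11y - 14n) is a factor with cofactor -60y**2 + 37yn - 2y + 13n**2 + 33n + 14.
The cofactor groups again: -60y**2 + 37yn - 2y + 13n**2 + 33n + 14 = -15y(4y + n + 2) + (13n + 7)(4y + n + 2); both groups contain (4y + n + 2), giving -(15y - 13n - 7)(4y + n + 2).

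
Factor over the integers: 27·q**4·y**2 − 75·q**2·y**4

3·q**2·y**2·(3·q + 5·y)·(3·q − 5·y)

Factor out 3·q**2·y**2, leaving 9·q**2 − 25·y**2, which is a difference of two squares.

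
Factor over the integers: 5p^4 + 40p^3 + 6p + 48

Group as (5p^4 + 6p) + (40p^3 + 48) = p(5p^3 + 6) + 8(5p^3 + 6).
Both groups share the factor (5p^3 + 6).

(p + 8)(5p^3 + 6)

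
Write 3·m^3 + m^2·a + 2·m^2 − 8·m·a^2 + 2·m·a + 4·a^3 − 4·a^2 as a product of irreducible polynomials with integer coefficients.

(3·m − 2·a + 2)·(m − a)·(m + 2·a)

Group: m·(3·m^2 − 5·m·a + 2·m + 2·a^2 − 2·a) + 2·a·(3·m^2 − 5·m·a + 2·m + 2·a^2 − 2·a); both groups contain (3·m^2 − 5·m·a + 2·m + 2·a^2 − 2·a), so (m + 2·a) is a factor with cofactor 3·m^2 − 5·m·a + 2·m + 2·a^2 − 2·a.
The cofactor groups again: 3·m^2 − 5·m·a + 2·m + 2·a^2 − 2·a = m·(3·m − 2·a + 2) − a·(3·m − 2·a + 2); both groups contain (3·m − 2·a + 2), giving (m − a)·(3·m − 2·a + 2).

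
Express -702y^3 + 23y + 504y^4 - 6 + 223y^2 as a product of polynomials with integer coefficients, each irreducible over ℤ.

By the rational root theorem, y = 2/3 is a root, so (3y - 2) divides it; the quotient is 168y^3 - 122y^2 - 7y + 3.
Then y = 3/4 is a root, so (4y - 3) is a factor; dividing leaves 42y^2 + y - 1.
The remaining quadratic factors as (6y + 1)(7y - 1).

(3y - 2)(4y - 3)(6y + 1)(7y - 1)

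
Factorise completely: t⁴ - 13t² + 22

Substitute u = t² to get a quadratic in u, then factor.
t² - 11 is irreducible over ℤ (11 is not a perfect square).
t² - 2 is irreducible over ℤ (2 is not a perfect square).

(t² - 11)(t² - 2)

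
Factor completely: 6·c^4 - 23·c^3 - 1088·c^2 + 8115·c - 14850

(2·c - 9)·(3·c - 10)·(c + 15)·(c - 11)

Among the possible rational roots, c = 10/3 is a root, so (3·c - 10) is a factor; dividing leaves 2·c^3 - c^2 - 366·c + 1485.
Continuing, c = 11 is a root, giving the factor (c - 11) and quotient 2·c^2 + 21·c - 135.
The remaining quadratic factors as (c + 15)(2·c - 9).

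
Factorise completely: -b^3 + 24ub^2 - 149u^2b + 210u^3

(15u - b)(2u - b)(7u - b)

Group: 2u(105u^2 - 22ub + b^2) - b(105u^2 - 22ub + b^2); both groups contain (105u^2 - 22ub + b^2), so (2u - b) is a factor with cofactor 105u^2 - 22ub + b^2.
The cofactor groups again: 105u^2 - 22ub + b^2 = 7u(15u - b) - b(15u - b); both groups contain (15u - b), giving (7u - b)(15u - b).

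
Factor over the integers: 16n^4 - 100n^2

4n^2(2n + 5)(2n - 5)

Factor out 4n^2, leaving 4n^2 - 25, which is a difference of two squares.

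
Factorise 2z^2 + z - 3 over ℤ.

(2z + 3)(z - 1)

Need a pair with product 2·(-3) = -6 and sum 1: that's -2 and 3.
Split the middle term: 2z^2 - 2z + 3z - 3 = 2z(z - 1) + 3(z - 1).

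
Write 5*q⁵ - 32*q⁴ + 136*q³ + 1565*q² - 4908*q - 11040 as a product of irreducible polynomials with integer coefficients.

By the rational root theorem, q = -5 is a root, giving the factor (q + 5) and quotient 5*q⁴ - 57*q³ + 421*q² - 540*q - 2208.
Then q = -8/5 is a root, so (5*q + 8) is a factor; dividing leaves q³ - 13*q² + 105*q - 276.
Continuing, q = 4 is a root, so (q - 4) is a factor; dividing leaves q² - 9*q + 69.
The quadratic q² - 9*q + 69 has discriminant -195 < 0 and is irreducible over ℤ.

(5*q + 8)*(q + 5)*(q - 4)*(q² - 9*q + 69)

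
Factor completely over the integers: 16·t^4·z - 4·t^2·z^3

4·t^2·z·(2·t + z)·(2·t - z)

Pull out the common factor 4·t^2·z; 4·t^2 - z^2 is a difference of squares.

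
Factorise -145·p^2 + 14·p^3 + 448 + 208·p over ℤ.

Trying the rational-root candidates, p = 8 is a root, so (p - 8) is a factor; dividing leaves 14·p^2 - 33·p - 56.
The remaining quadratic factors as (2·p - 7)(7·p + 8).

(2·p - 7)·(7·p + 8)·(p - 8)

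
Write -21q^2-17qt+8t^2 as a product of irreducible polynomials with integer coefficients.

-(3q-t)(7q+8t)

Group: -3q(7q+8t) + t(7q+8t); both groups contain (7q+8t).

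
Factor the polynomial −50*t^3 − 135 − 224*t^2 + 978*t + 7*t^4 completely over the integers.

Trying the rational-root candidates, t = 3 is a root, giving the factor (t − 3) and quotient 7*t^3 − 29*t^2 − 311*t + 45.
Then t = 1/7 is a root, so (7*t − 1) is a factor; dividing leaves t^2 − 4*t − 45.
The remaining quadratic factors as (t − 9)(t + 5).

(7*t − 1)*(t + 5)*(t − 3)*(t − 9)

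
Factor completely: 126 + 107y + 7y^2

(7y + 9)(y + 14)

Need a pair with product 7·126 = 882 and sum 107: that's 98 and 9.
Split the middle term: 7y^2 + 98y + 9y + 126 = 7y(y + 14) + 9(y + 14).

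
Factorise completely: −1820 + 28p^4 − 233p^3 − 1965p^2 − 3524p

(4p + 13)(7p + 10)(p + 1)(p − 14)

By the rational root theorem, p = −10/7 is a root, giving the factor (7p + 10) and quotient 4p^3 − 39p^2 − 225p − 182.
Then p = −1 is a root, giving the factor (p + 1) and quotient 4p^2 − 43p − 182.
The remaining quadratic factors as (p − 14)(4p + 13).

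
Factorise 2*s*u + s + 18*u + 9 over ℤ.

Group as (2*s*u + s) + (18*u + 9) = s*(2*u + 1) + 9*(2*u + 1).
Both groups share the factor (2*u + 1).

(2*u + 1)*(s + 9)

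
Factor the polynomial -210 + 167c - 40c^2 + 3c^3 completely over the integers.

Among the possible rational roots, c = 7/3 is a root, so (3c - 7) divides it; the quotient is c^2 - 11c + 30.
The remaining quadratic factors as (c - 5)(c - 6).

(3c - 7)(c - 5)(c - 6)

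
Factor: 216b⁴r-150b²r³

Pull out the common factor 6b²r; 36b²-25r² is a difference of squares.

6b²r(6b+5r)(6b-5r)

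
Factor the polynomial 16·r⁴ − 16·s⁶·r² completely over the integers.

−16·r²·(s³ − r)·(s³ + r)

Pull out the common factor 16·r², leaving −s⁶ + r².
Recognize a difference of squares with the parts r and s³.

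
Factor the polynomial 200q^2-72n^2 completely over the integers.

Pull out the common factor 8; 25q^2-9n^2 is a difference of squares.

8(5q-3n)(5q+3n)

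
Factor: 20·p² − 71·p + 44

Need a pair with product 20·44 = 880 and sum −71: that's −55 and −16.
Split the middle term: 20·p² − 55·p − 16·p + 44 = 5·p·(4·p − 11) − 4·(4·p − 11).

(4·p − 11)·(5·p − 4)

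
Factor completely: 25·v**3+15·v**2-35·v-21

(5·v+3)·(5·v**2-7)

Group as (25·v**3-35·v) + (15·v**2-21) = 5·v·(5·v**2-7) + 3·(5·v**2-7).
Both groups share the factor (5·v**2-7).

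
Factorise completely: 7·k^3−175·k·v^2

7·k·(k+5·v)·(k−5·v)

Factor out 7·k, leaving k^2−25·v^2, which is a difference of two squares.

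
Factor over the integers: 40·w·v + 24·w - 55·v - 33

Group as (40·w·v + 24·w) + (-55·v - 33) = 8·w·(5·v + 3) - 11·(5·v + 3).
Both groups share the factor (5·v + 3).

(5·v + 3)·(8·w - 11)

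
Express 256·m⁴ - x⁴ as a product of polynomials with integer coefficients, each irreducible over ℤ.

(4·m + x)·(4·m - x)·(16·m² + x²)

(4·m)⁴ − (x)⁴ = ((4·m)² − (x)²)((4·m)² + (x)²); the first factor splits again, the second (16·m² + x²) is irreducible.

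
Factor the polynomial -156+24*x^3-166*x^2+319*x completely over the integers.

Testing divisors of the constant over divisors of the leading coefficient, x = 4 is a root, giving the factor (x-4) and quotient 24*x^2-70*x+39.
The remaining quadratic factors as (6*x-13)(4*x-3).

(4*x-3)*(6*x-13)*(x-4)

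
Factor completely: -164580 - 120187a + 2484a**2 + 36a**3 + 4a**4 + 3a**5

(3a + 4)(a + 15)(a - 13)(a**2 - 2a + 211)

Among the possible rational roots, a = 13 is a root, so (a - 13) is a factor; dividing leaves 3a**4 + 43a**3 + 595a**2 + 10219a + 12660.
Continuing, a = -4/3 is a root, so (3a + 4) divides it; the quotient is a**3 + 13a**2 + 181a + 3165.
Then a = -15 is a root, so (a + 15) divides it; the quotient is a**2 - 2a + 211.
The quadratic a**2 - 2a + 211 has discriminant -840 < 0 and is irreducible over ℤ.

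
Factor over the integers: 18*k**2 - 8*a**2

2*(3*k - 2*a)*(3*k + 2*a)

Factor out 2, leaving 9*k**2 - 4*a**2, which is a difference of two squares.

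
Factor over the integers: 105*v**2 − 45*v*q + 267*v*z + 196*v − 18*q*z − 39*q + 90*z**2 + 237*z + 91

Group: 7*v*(15*v + 6*z + 13) + (−3*q + 15*z + 7)*(15*v + 6*z + 13); both groups contain (15*v + 6*z + 13).

(7*v − 3*q + 15*z + 7)*(15*v + 6*z + 13)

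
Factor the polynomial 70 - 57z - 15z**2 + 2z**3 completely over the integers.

(2z + 7)(z - 1)(z - 10)

Trying the rational-root candidates, z = 10 is a root, so (z - 10) divides it; the quotient is 2z**2 + 5z - 7.
The remaining quadratic factors as (2z + 7)(z - 1).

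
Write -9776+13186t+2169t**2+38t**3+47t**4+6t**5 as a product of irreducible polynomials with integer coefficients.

(2t+13)(3t-2)(t+8)(t**2-6t+47)

Trying the rational-root candidates, t = -8 is a root, giving the factor (t+8) and quotient 6t**4-t**3+46t**2+1801t-1222.
Continuing, t = 2/3 is a root, giving the factor (3t-2) and quotient 2t**3+t**2+16t+611.
Continuing, t = -13/2 is a root, giving the factor (2t+13) and quotient t**2-6t+47.
The quadratic t**2-6t+47 has discriminant -152 < 0 and is irreducible over ℤ.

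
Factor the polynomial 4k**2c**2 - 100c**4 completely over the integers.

4c**2(k - 5c)(k + 5c)

Every term has a factor of 4c**2. Then k**2 - 25c**2 = (k)² − (5c)².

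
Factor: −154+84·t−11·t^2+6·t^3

(6·t−11)·(t^2+14)

Group as (6·t^3+84·t) + (−11·t^2−154) = 6·t·(t^2+14) − 11·(t^2+14).
Both groups share the factor (t^2+14).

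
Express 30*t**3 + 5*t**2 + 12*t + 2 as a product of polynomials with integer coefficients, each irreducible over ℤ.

Group as (30*t**3 + 12*t) + (5*t**2 + 2) = 6*t*(5*t**2 + 2) + (5*t**2 + 2).
Both groups share the factor (5*t**2 + 2).

(6*t + 1)*(5*t**2 + 2)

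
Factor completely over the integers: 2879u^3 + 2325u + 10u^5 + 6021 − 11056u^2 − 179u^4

(2u − 9)(5u + 3)(u − 1)(u^2 − 13u + 223)

Among the possible rational roots, u = 1 is a root, so (u − 1) divides it; the quotient is 10u^4 − 169u^3 + 2710u^2 − 8346u − 6021.
Then u = −3/5 is a root, so (5u + 3) divides it; the quotient is 2u^3 − 35u^2 + 563u − 2007.
Then u = 9/2 is a root, so (2u − 9) is a factor; dividing leaves u^2 − 13u + 223.
The quadratic u^2 − 13u + 223 has discriminant −723 < 0 and is irreducible over ℤ.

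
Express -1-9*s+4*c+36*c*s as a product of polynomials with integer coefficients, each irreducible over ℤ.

Group as (36*c*s+4*c) + (-9*s-1) = 4*c*(9*s+1) - (9*s+1).
Both groups share the factor (9*s+1).

(4*c-1)*(9*s+1)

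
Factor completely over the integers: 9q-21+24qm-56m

Group as (24qm+9q) + (-56m-21) = 3q(8m+3) - 7(8m+3).
Both groups share the factor (8m+3).

(3q-7)(8m+3)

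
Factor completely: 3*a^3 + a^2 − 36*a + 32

(3*a − 8)*(a + 4)*(a − 1)

Among the possible rational roots, a = 1 is a root, so (a − 1) is a factor; dividing leaves 3*a^2 + 4*a − 32.
The remaining quadratic factors as (a + 4)(3*a − 8).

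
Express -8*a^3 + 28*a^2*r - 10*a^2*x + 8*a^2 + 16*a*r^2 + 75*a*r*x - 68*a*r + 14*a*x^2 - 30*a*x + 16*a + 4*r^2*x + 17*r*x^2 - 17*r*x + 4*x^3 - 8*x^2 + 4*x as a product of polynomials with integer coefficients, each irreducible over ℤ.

-(2*a + r + 4*x - 4)*(4*a + x)*(a - 4*r - x + 1)

Group: 4*a*(-2*a^2 + 7*a*r - 2*a*x + 2*a + 4*r^2 + 17*r*x - 17*r + 4*x^2 - 8*x + 4) + x*(-2*a^2 + 7*a*r - 2*a*x + 2*a + 4*r^2 + 17*r*x - 17*r + 4*x^2 - 8*x + 4); both groups contain (-2*a^2 + 7*a*r - 2*a*x + 2*a + 4*r^2 + 17*r*x - 17*r + 4*x^2 - 8*x + 4), so (4*a + x) is a factor with cofactor -2*a^2 + 7*a*r - 2*a*x + 2*a + 4*r^2 + 17*r*x - 17*r + 4*x^2 - 8*x + 4.
The cofactor groups again: -2*a^2 + 7*a*r - 2*a*x + 2*a + 4*r^2 + 17*r*x - 17*r + 4*x^2 - 8*x + 4 = -a*(2*a + r + 4*x - 4) + (4*r + x - 1)*(2*a + r + 4*x - 4); both groups contain (2*a + r + 4*x - 4), giving -(a - 4*r - x + 1)*(2*a + r + 4*x - 4).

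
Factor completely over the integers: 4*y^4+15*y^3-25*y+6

(4*y-1)*(y+2)*(y+3)*(y-1)

Among the possible rational roots, y = -3 is a root, so (y+3) is a factor; dividing leaves 4*y^3+3*y^2-9*y+2.
Then y = 1/4 is a root, so (4*y-1) divides it; the quotient is y^2+y-2.
The remaining quadratic factors as (y+2)(y-1).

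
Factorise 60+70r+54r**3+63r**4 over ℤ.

(7r+6)(9r**3+10)

Group as (63r**4+70r) + (54r**3+60) = 7r(9r**3+10) + 6(9r**3+10).
Both groups share the factor (9r**3+10).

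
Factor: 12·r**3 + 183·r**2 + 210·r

Pull out the common factor 3·r, then factor the remaining trinomial.

3·r·(4·r + 5)·(r + 14)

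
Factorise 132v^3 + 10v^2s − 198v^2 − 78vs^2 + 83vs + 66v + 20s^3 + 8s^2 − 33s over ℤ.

(6v − 2s − 3)(2v − s)(11v + 10s − 11)

Group: 6v(22v^2 + 9vs − 22v − 10s^2 + 11s) + (−2s − 3)(22v^2 + 9vs − 22v − 10s^2 + 11s); both groups contain (22v^2 + 9vs − 22v − 10s^2 + 11s), so (6v − 2s − 3) is a factor with cofactor 22v^2 + 9vs − 22v − 10s^2 + 11s.
The cofactor groups again: 22v^2 + 9vs − 22v − 10s^2 + 11s = 2v(11v + 10s − 11) − s(11v + 10s − 11); both groups contain (11v + 10s − 11), giving (2v − s)(11v + 10s − 11).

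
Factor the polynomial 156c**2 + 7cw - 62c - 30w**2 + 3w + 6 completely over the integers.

(12c - 5w - 2)(13c + 6w - 3)

Group: 13c(12c - 5w - 2) + (6w - 3)(12c - 5w - 2); both groups contain (12c - 5w - 2).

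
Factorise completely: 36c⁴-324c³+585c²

9c²(2c-13)(2c-5)

Pull out the common factor 9c², then factor the remaining trinomial.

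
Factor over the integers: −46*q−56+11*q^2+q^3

By the rational root theorem, q = −1 is a root, so (q+1) is a factor; dividing leaves q^2+10*q−56.
The remaining quadratic factors as (q−4)(q+14).

(q+1)*(q+14)*(q−4)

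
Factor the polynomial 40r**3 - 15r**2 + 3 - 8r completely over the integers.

(8r - 3)(5r**2 - 1)

Group as (40r**3 - 8r) + (-15r**2 + 3) = 8r(5r**2 - 1) - 3(5r**2 - 1).
Both groups share the factor (5r**2 - 1).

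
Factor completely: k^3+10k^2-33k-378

(k+7)(k+9)(k-6)

Testing divisors of the constant over divisors of the leading coefficient, k = 6 is a root, giving the factor (k-6) and quotient k^2+16k+63.
The remaining quadratic factors as (k+9)(k+7).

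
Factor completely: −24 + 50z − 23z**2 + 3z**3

Trying the rational-root candidates, z = 2/3 is a root, so (3z − 2) is a factor; dividing leaves z**2 − 7z + 12.
The remaining quadratic factors as (z − 3)(z − 4).

(3z − 2)(z − 3)(z − 4)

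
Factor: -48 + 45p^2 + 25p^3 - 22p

(5p + 6)(5p + 8)(p - 1)

Among the possible rational roots, p = -6/5 is a root, so (5p + 6) is a factor; dividing leaves 5p^2 + 3p - 8.
The remaining quadratic factors as (5p + 8)(p - 1).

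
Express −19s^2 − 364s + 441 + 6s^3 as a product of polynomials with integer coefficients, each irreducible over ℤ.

By the rational root theorem, s = 9 is a root, so (s − 9) is a factor; dividing leaves 6s^2 + 35s − 49.
The remaining quadratic factors as (s + 7)(6s − 7).

(6s − 7)(s + 7)(s − 9)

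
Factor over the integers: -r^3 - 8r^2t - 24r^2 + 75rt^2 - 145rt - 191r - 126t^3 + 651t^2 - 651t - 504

-(r + 14t + 7)(r - 3t + 8)(r - 3t + 9)

Group: r(-r^2 - 11rt - 15r + 42t^2 - 91t - 56) + (-3t + 9)(-r^2 - 11rt - 15r + 42t^2 - 91t - 56); both groups contain (-r^2 - 11rt - 15r + 42t^2 - 91t - 56), so (r - 3t + 9) is a factor with cofactor -r^2 - 11rt - 15r + 42t^2 - 91t - 56.
The cofactor groups again: -r^2 - 11rt - 15r + 42t^2 - 91t - 56 = -r(r - 3t + 8) + (-14t - 7)(r - 3t + 8); both groups contain (r - 3t + 8), giving -(r + 14t + 7)(r - 3t + 8).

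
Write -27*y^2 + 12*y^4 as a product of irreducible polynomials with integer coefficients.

3*y^2*(2*y + 3)*(2*y - 3)

Factor out 3*y^2, leaving 4*y^2 - 9, which is a difference of two squares.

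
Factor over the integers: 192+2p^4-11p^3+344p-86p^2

(2p+1)(p+6)(p-4)(p-8)

Trying the rational-root candidates, p = 4 is a root, giving the factor (p-4) and quotient 2p^3-3p^2-98p-48.
Next, p = 8 is a root, so (p-8) is a factor; dividing leaves 2p^2+13p+6.
The remaining quadratic factors as (2p+1)(p+6).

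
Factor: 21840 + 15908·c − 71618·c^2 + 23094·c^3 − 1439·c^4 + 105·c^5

Trying the rational-root candidates, c = 10/3 is a root, giving the factor (3·c − 10) and quotient 35·c^4 − 363·c^3 + 6488·c^2 − 2246·c − 2184.
Continuing, c = 4/5 is a root, so (5·c − 4) is a factor; dividing leaves 7·c^3 − 67·c^2 + 1244·c + 546.
Then c = −3/7 is a root, so (7·c + 3) divides it; the quotient is c^2 − 10·c + 182.
The quadratic c^2 − 10·c + 182 has discriminant −628 < 0 and is irreducible over ℤ.

(3·c − 10)·(5·c − 4)·(7·c + 3)·(c^2 − 10·c + 182)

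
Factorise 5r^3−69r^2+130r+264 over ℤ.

Testing divisors of the constant over divisors of the leading coefficient, r = −6/5 is a root, giving the factor (5r+6) and quotient r^2−15r+44.
The remaining quadratic factors as (r−11)(r−4).

(5r+6)(r−11)(r−4)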